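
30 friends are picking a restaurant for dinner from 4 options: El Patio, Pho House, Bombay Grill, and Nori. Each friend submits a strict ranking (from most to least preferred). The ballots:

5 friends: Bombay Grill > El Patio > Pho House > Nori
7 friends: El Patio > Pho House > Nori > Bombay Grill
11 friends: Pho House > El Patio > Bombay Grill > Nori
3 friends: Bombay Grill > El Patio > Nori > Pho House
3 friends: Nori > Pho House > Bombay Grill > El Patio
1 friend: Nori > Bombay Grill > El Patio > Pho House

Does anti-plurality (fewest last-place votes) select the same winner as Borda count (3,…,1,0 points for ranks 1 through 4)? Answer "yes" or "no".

yes

Anti-plurality — last-place votes: El Patio 3, Pho House 4, Bombay Grill 7, Nori 16. Winner: El Patio.
Borda — scores: El Patio 60, Pho House 58, Bombay Grill 40, Nori 22. Winner: El Patio.
The two methods agree.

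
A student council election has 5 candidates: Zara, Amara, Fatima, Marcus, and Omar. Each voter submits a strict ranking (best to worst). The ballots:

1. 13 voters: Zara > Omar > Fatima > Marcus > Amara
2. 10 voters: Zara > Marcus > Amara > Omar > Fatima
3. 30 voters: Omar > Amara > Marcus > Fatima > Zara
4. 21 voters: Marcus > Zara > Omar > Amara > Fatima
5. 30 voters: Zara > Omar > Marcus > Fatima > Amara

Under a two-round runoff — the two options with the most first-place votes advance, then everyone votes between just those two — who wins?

Round 1 first-place votes: Zara 53, Amara 0, Fatima 0, Marcus 21, Omar 30.
Zara and Omar advance.
Runoff: Zara is preferred to Omar by 74 voters; Omar by 30.
Zara wins the runoff.

Zara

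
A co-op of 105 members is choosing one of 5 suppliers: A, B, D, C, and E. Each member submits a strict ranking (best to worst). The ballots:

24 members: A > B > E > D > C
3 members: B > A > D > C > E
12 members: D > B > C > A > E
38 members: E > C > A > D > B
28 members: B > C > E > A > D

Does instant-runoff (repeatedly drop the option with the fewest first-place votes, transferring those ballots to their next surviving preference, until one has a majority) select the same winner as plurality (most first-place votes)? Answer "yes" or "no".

Instant-runoff — R1 A 24, B 31, D 12, C 0, E 38 (C out); R2 A 24, B 31, D 12, E 38 (D out); R3 A 24, B 43, E 38 (A out); R4 B 67, E 38 (B winner). Winner: B.
Plurality — first-place votes: A 24, B 31, D 12, C 0, E 38. Winner: E.
The two methods disagree.

no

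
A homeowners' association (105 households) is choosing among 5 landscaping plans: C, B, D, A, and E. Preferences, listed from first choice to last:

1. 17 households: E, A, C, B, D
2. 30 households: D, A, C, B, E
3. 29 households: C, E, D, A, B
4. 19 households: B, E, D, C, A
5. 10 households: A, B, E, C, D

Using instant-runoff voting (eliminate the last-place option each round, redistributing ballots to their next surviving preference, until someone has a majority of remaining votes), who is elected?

Round 1: C 29, B 19, D 30, A 10, E 17. Eliminate A.
Round 2: C 29, B 29, D 30, E 17. Eliminate E.
Round 3: C 46, B 29, D 30. Eliminate B.
Round 4: C 56, D 49. C has a majority.

C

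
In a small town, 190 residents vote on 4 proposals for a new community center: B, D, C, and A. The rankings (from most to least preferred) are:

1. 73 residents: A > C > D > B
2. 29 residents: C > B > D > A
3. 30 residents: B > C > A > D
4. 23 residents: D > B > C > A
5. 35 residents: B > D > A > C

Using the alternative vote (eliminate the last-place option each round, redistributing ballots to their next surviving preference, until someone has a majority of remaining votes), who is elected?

Round 1: B 65, D 23, C 29, A 73. Eliminate D.
Round 2: B 88, C 29, A 73. Eliminate C.
Round 3: B 117, A 73. B has a majority.

B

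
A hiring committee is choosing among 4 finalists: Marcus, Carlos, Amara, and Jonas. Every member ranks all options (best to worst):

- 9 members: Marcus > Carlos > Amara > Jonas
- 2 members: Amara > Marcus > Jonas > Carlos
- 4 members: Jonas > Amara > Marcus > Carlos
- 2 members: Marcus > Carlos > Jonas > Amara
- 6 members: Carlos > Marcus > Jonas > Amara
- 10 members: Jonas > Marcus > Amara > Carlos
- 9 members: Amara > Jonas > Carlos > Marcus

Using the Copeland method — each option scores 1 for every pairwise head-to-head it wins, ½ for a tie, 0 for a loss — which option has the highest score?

Jonas

Marcus: beats Carlos and Amara; loses to Jonas → score 2.
Carlos: loses to Marcus, Amara, and Jonas → score 0.
Amara: beats Carlos; loses to Marcus and Jonas → score 1.
Jonas: beats Marcus, Carlos, and Amara → score 3.
Jonas has the best pairwise record.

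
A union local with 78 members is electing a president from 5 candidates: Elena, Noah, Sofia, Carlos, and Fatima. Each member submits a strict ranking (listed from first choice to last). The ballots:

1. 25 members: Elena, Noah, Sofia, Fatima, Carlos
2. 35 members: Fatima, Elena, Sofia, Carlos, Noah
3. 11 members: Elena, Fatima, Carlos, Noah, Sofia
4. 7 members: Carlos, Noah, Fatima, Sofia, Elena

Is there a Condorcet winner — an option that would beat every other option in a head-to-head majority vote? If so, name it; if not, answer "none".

Fatima

Fatima vs Elena: 42–36 for Fatima.
Fatima vs Noah: 46–32 for Fatima.
Fatima vs Sofia: 53–25 for Fatima.
Fatima vs Carlos: 71–7 for Fatima.
Fatima beats every other option head-to-head.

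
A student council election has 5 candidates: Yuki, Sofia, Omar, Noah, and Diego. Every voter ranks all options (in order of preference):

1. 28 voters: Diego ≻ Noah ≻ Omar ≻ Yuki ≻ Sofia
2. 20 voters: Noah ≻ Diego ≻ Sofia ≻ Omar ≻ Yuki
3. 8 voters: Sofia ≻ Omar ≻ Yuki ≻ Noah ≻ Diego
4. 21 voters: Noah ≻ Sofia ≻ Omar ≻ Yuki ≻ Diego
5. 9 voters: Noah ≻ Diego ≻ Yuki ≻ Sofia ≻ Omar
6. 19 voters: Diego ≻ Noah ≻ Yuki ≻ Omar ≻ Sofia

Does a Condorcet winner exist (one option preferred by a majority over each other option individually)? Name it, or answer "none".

Noah

Noah vs Yuki: 97–8 for Noah.
Noah vs Sofia: 97–8 for Noah.
Noah vs Omar: 97–8 for Noah.
Noah vs Diego: 58–47 for Noah.
Noah beats every other option head-to-head.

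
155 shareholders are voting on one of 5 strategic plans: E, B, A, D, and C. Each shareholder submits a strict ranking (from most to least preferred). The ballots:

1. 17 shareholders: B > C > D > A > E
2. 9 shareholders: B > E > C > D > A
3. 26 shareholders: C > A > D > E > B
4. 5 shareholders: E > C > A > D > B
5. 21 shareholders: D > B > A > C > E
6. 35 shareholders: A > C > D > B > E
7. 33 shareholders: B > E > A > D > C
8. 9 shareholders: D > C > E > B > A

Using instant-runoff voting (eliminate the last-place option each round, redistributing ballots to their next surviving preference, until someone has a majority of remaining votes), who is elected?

Round 1: E 5, B 59, A 35, D 30, C 26. Eliminate E.
Round 2: B 59, A 35, D 30, C 31. Eliminate D.
Round 3: B 80, A 35, C 40. B has a majority.

B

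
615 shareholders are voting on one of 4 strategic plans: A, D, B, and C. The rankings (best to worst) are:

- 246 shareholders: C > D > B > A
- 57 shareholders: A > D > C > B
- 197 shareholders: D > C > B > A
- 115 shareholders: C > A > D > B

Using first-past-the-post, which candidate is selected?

First-place votes: A 57, D 197, B 0, C 361.
C has the most first-place votes.

C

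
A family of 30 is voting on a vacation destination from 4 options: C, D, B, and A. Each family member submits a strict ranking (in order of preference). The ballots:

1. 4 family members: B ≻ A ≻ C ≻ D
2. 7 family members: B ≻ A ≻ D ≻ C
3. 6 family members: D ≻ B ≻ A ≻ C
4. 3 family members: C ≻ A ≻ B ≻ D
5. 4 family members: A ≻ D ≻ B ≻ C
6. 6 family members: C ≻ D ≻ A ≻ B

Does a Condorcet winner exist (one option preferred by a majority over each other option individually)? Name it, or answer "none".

none

Checking pairwise contests:
D beats C 17–13.
A beats D 18–12.
D beats B 16–14.
B beats A 17–13.
Every option loses at least one head-to-head, so there is no Condorcet winner.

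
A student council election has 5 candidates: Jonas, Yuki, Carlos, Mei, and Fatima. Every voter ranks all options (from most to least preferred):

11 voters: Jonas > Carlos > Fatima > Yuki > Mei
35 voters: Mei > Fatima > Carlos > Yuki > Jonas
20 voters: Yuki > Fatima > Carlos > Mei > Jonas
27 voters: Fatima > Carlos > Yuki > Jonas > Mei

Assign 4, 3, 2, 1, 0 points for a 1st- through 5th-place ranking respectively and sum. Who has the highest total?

Jonas: 11·4 + 35·0 + 20·0 + 27·1 = 71
Yuki: 11·1 + 35·1 + 20·4 + 27·2 = 180
Carlos: 11·3 + 35·2 + 20·2 + 27·3 = 224
Mei: 11·0 + 35·4 + 20·1 + 27·0 = 160
Fatima: 11·2 + 35·3 + 20·3 + 27·4 = 295
Fatima has the highest Borda score (295).

Fatima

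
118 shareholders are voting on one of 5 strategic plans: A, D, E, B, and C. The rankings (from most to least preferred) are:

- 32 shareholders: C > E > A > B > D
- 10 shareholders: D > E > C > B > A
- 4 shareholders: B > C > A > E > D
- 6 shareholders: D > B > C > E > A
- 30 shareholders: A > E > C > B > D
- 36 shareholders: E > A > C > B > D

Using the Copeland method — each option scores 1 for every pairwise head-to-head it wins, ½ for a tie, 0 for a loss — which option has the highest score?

A: beats D, B, and C; loses to E → score 3.
D: loses to A, E, B, and C → score 0.
E: beats A, D, B, and C → score 4.
B: beats D; loses to A, E, and C → score 1.
C: beats D and B; loses to A and E → score 2.
E has the best pairwise record.

E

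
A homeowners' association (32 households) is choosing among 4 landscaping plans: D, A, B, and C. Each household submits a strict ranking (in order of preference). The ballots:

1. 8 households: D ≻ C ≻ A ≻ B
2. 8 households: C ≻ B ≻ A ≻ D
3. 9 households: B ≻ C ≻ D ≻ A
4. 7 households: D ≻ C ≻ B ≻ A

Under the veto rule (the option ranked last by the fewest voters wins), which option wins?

C

Last-place votes: D 8, A 16, B 8, C 0.
C is ranked last by the fewest voters, so C wins.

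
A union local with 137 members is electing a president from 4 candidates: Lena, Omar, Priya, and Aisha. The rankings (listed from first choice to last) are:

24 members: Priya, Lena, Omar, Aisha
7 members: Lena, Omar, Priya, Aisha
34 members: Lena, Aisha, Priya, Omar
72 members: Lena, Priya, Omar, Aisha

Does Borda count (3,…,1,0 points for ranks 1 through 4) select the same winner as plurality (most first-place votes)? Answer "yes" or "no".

Borda — scores: Lena 387, Omar 110, Priya 257, Aisha 68. Winner: Lena.
Plurality — first-place votes: Lena 113, Omar 0, Priya 24, Aisha 0. Winner: Lena.
The two methods agree.

yes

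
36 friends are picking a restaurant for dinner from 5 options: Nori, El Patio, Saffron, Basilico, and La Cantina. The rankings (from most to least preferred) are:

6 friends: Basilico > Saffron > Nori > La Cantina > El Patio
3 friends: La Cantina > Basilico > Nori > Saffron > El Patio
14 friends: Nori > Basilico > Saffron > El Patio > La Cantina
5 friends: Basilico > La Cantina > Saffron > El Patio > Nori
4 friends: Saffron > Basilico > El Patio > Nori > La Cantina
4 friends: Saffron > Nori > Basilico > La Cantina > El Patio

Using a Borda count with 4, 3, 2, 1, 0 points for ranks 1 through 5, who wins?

Nori: 6·2 + 3·2 + 14·4 + 5·0 + 4·1 + 4·3 = 90
El Patio: 6·0 + 3·0 + 14·1 + 5·1 + 4·2 + 4·0 = 27
Saffron: 6·3 + 3·1 + 14·2 + 5·2 + 4·4 + 4·4 = 91
Basilico: 6·4 + 3·3 + 14·3 + 5·4 + 4·3 + 4·2 = 115
La Cantina: 6·1 + 3·4 + 14·0 + 5·3 + 4·0 + 4·1 = 37
Basilico has the highest Borda score (115).

Basilico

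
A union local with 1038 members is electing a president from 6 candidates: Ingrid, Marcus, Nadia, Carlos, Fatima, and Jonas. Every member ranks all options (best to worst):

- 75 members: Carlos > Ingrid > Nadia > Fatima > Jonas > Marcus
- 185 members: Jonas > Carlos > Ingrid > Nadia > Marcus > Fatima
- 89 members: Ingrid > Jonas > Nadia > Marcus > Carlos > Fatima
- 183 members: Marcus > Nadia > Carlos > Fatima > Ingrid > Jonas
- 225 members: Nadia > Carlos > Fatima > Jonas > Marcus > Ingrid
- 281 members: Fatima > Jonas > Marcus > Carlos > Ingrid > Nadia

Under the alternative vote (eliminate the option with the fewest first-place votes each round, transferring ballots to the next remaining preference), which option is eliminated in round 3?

Marcus

Round 1: Ingrid 89, Marcus 183, Nadia 225, Carlos 75, Fatima 281, Jonas 185. Eliminate Carlos.
Round 2: Ingrid 164, Marcus 183, Nadia 225, Fatima 281, Jonas 185. Eliminate Ingrid.
Round 3: Marcus 183, Nadia 300, Fatima 281, Jonas 274. Eliminate Marcus.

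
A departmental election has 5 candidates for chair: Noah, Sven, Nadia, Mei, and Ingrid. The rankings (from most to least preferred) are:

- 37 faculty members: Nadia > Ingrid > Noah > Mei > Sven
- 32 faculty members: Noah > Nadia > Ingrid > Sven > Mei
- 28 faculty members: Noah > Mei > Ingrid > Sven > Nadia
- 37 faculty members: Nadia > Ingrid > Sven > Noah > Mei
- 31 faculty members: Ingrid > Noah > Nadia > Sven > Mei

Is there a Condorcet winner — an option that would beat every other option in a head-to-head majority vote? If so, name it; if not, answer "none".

none

Checking pairwise contests:
Ingrid beats Noah 105–60.
Noah beats Sven 128–37.
Noah beats Nadia 91–74.
Noah beats Mei 165–0.
Nadia beats Ingrid 106–59.
Every option loses at least one head-to-head, so there is no Condorcet winner.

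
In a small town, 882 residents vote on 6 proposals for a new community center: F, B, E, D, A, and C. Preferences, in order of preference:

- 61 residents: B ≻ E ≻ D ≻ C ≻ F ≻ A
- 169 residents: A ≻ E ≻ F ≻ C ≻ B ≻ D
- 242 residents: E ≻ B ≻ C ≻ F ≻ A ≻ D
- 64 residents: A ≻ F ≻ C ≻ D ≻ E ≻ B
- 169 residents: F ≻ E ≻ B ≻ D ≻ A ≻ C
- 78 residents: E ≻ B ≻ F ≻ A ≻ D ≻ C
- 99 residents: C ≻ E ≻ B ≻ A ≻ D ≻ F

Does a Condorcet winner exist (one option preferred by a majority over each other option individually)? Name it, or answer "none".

E vs F: 649–233 for E.
E vs B: 821–61 for E.
E vs D: 818–64 for E.
E vs A: 649–233 for E.
E vs C: 719–163 for E.
E beats every other option head-to-head.

E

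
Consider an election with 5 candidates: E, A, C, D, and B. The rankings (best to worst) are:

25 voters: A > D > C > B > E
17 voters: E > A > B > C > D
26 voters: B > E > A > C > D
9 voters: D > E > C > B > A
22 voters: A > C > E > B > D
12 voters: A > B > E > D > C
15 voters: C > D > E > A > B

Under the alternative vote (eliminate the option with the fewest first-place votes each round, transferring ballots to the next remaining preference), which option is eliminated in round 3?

Round 1: E 17, A 59, C 15, D 9, B 26. Eliminate D.
Round 2: E 26, A 59, C 15, B 26. Eliminate C.
Round 3: E 41, A 59, B 26. Eliminate B.

B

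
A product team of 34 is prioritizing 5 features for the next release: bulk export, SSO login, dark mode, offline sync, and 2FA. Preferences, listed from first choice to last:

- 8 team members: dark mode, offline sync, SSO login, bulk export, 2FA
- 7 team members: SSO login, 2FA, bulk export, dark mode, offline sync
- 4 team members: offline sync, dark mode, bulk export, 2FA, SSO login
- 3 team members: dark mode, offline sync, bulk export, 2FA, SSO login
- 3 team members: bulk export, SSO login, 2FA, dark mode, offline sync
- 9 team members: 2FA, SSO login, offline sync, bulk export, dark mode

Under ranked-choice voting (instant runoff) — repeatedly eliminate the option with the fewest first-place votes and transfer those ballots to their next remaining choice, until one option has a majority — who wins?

SSO login

Round 1: bulk export 3, SSO login 7, dark mode 11, offline sync 4, 2FA 9. Eliminate bulk export.
Round 2: SSO login 10, dark mode 11, offline sync 4, 2FA 9. Eliminate offline sync.
Round 3: SSO login 10, dark mode 15, 2FA 9. Eliminate 2FA.
Round 4: SSO login 19, dark mode 15. SSO login has a majority.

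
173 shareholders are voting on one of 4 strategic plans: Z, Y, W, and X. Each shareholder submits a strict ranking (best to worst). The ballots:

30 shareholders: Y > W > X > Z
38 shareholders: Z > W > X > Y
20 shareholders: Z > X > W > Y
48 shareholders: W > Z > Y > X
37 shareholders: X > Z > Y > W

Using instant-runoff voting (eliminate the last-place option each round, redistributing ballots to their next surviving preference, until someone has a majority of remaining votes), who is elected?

Round 1: Z 58, Y 30, W 48, X 37. Eliminate Y.
Round 2: Z 58, W 78, X 37. Eliminate X.
Round 3: Z 95, W 78. Z has a majority.

Z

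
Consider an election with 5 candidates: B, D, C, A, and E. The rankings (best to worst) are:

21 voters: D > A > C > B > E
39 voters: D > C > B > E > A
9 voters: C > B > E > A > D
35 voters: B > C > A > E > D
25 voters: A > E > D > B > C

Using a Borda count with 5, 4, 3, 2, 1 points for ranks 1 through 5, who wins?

C

B: 21·2 + 39·3 + 9·4 + 35·5 + 25·2 = 420
D: 21·5 + 39·5 + 9·1 + 35·1 + 25·3 = 419
C: 21·3 + 39·4 + 9·5 + 35·4 + 25·1 = 429
A: 21·4 + 39·1 + 9·2 + 35·3 + 25·5 = 371
E: 21·1 + 39·2 + 9·3 + 35·2 + 25·4 = 296
C has the highest Borda score (429).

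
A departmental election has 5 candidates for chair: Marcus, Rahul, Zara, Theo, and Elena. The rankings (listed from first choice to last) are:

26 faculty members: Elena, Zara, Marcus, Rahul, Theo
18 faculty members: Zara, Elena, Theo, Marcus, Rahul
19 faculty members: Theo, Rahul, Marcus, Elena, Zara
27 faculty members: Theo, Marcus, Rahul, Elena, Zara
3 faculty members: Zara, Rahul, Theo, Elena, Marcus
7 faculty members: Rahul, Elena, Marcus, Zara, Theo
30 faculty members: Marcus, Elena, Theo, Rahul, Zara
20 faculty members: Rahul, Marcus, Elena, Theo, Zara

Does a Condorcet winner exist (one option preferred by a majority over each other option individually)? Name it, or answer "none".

Marcus vs Rahul: 101–49 for Marcus.
Marcus vs Zara: 103–47 for Marcus.
Marcus vs Theo: 83–67 for Marcus.
Marcus vs Elena: 96–54 for Marcus.
Marcus beats every other option head-to-head.

Marcus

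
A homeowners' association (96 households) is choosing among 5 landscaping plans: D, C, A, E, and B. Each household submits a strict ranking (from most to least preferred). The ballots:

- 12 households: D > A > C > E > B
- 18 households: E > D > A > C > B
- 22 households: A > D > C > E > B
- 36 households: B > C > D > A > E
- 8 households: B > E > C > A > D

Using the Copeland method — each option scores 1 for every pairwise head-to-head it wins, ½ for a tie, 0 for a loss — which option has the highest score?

D: beats C, A, E, and B → score 4.
C: beats E and B; loses to D and A → score 2.
A: beats C, E, and B; loses to D → score 3.
E: beats B; loses to D, C, and A → score 1.
B: loses to D, C, A, and E → score 0.
D has the best pairwise record.

D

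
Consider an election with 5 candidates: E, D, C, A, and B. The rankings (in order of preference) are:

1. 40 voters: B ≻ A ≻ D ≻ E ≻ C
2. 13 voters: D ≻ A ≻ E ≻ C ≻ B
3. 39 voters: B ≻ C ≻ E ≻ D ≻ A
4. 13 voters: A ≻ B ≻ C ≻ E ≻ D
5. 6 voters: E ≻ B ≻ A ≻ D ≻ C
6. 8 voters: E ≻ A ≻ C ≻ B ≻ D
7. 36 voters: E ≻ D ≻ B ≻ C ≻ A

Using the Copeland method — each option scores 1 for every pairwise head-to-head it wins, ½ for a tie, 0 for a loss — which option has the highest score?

E: beats D, C, and A; loses to B → score 3.
D: beats C and A; loses to E and B → score 2.
C: loses to E, D, A, and B → score 0.
A: beats C; loses to E, D, and B → score 1.
B: beats E, D, C, and A → score 4.
B has the best pairwise record.

B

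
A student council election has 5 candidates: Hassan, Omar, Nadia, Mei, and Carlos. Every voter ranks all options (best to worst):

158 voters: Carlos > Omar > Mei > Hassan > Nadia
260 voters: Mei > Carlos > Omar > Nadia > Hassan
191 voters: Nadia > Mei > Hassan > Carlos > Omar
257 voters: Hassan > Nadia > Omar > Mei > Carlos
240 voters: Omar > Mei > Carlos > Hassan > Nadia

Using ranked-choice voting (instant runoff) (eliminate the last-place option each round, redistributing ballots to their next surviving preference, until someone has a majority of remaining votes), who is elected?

Round 1: Hassan 257, Omar 240, Nadia 191, Mei 260, Carlos 158. Eliminate Carlos.
Round 2: Hassan 257, Omar 398, Nadia 191, Mei 260. Eliminate Nadia.
Round 3: Hassan 257, Omar 398, Mei 451. Eliminate Hassan.
Round 4: Omar 655, Mei 451. Omar has a majority.

Omar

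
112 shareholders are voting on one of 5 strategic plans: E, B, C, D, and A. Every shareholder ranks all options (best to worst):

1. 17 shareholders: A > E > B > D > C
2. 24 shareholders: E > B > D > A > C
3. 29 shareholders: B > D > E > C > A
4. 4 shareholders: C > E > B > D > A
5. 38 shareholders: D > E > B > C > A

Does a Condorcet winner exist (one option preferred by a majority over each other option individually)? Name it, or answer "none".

none

Checking pairwise contests:
D beats E 67–45.
E beats B 83–29.
E beats C 108–4.
B beats D 74–38.
E beats A 95–17.
Every option loses at least one head-to-head, so there is no Condorcet winner.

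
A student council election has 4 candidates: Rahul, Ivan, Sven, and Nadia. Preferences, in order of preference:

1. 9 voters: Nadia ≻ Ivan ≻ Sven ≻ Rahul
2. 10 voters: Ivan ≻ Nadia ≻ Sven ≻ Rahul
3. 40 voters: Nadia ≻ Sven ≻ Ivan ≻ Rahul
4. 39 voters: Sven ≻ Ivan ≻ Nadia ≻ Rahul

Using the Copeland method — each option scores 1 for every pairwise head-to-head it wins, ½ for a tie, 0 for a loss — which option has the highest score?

Nadia

Rahul: loses to Ivan, Sven, and Nadia → score 0.
Ivan: beats Rahul; ties Nadia; loses to Sven → score 1.5.
Sven: beats Rahul and Ivan; loses to Nadia → score 2.
Nadia: beats Rahul and Sven; ties Ivan → score 2.5.
Nadia has the best pairwise record.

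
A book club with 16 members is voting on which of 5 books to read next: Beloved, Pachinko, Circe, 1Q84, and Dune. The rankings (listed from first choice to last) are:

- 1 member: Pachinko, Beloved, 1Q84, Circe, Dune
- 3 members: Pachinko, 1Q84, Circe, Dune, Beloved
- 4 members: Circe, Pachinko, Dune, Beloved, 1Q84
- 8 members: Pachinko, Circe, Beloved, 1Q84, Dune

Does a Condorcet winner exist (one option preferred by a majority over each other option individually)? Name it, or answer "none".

Pachinko

Pachinko vs Beloved: 16–0 for Pachinko.
Pachinko vs Circe: 12–4 for Pachinko.
Pachinko vs 1Q84: 16–0 for Pachinko.
Pachinko vs Dune: 16–0 for Pachinko.
Pachinko beats every other option head-to-head.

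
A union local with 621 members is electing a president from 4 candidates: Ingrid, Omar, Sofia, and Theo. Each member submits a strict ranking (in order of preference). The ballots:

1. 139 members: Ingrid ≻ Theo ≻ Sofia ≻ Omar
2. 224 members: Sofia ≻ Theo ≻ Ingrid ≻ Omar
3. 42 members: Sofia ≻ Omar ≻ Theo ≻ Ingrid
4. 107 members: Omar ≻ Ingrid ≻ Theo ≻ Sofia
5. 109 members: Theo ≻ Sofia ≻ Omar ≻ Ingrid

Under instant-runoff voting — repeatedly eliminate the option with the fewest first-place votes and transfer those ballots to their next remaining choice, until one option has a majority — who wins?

Round 1: Ingrid 139, Omar 107, Sofia 266, Theo 109. Eliminate Omar.
Round 2: Ingrid 246, Sofia 266, Theo 109. Eliminate Theo.
Round 3: Ingrid 246, Sofia 375. Sofia has a majority.

Sofia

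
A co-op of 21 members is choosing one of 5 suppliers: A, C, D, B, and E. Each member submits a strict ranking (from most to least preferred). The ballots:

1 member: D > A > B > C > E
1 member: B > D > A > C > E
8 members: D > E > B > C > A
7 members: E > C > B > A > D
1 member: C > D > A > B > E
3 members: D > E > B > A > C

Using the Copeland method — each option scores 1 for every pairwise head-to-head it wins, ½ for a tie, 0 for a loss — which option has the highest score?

D

A: loses to C, D, B, and E → score 0.
C: beats A; loses to D, B, and E → score 1.
D: beats A, C, B, and E → score 4.
B: beats A and C; loses to D and E → score 2.
E: beats A, C, and B; loses to D → score 3.
D has the best pairwise record.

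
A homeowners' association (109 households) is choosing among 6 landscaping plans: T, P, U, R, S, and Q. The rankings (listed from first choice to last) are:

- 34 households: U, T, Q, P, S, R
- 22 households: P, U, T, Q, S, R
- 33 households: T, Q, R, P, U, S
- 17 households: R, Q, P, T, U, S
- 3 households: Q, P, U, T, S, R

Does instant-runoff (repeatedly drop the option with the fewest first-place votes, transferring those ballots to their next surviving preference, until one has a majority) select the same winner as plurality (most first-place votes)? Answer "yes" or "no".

Instant-runoff — R1 T 33, P 22, U 34, R 17, S 0, Q 3 (S out); R2 T 33, P 22, U 34, R 17, Q 3 (Q out); R3 T 33, P 25, U 34, R 17 (R out); R4 T 33, P 42, U 34 (T out); R5 P 75, U 34 (P winner). Winner: P.
Plurality — first-place votes: T 33, P 22, U 34, R 17, S 0, Q 3. Winner: U.
The two methods disagree.

no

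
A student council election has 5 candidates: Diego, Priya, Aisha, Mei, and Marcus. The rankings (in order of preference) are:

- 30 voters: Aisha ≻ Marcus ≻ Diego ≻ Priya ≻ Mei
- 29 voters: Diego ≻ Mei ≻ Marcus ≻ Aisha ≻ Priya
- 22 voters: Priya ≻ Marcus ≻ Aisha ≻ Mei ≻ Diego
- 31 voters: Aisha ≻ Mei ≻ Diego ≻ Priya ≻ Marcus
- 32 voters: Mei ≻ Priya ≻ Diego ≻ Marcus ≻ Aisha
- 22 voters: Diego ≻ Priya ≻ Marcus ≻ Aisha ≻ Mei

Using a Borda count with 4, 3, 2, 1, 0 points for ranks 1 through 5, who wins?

Diego: 30·2 + 29·4 + 22·0 + 31·2 + 32·2 + 22·4 = 390
Priya: 30·1 + 29·0 + 22·4 + 31·1 + 32·3 + 22·3 = 311
Aisha: 30·4 + 29·1 + 22·2 + 31·4 + 32·0 + 22·1 = 339
Mei: 30·0 + 29·3 + 22·1 + 31·3 + 32·4 + 22·0 = 330
Marcus: 30·3 + 29·2 + 22·3 + 31·0 + 32·1 + 22·2 = 290
Diego has the highest Borda score (390).

Diego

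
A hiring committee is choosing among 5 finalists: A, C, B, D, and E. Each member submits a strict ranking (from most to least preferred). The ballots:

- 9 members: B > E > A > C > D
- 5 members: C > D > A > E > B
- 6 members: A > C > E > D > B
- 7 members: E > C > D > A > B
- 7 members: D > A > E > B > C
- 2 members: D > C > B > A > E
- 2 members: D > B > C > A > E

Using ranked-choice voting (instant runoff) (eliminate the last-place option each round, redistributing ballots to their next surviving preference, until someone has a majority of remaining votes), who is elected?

Round 1: A 6, C 5, B 9, D 11, E 7. Eliminate C.
Round 2: A 6, B 9, D 16, E 7. Eliminate A.
Round 3: B 9, D 16, E 13. Eliminate B.
Round 4: D 16, E 22. E has a majority.

E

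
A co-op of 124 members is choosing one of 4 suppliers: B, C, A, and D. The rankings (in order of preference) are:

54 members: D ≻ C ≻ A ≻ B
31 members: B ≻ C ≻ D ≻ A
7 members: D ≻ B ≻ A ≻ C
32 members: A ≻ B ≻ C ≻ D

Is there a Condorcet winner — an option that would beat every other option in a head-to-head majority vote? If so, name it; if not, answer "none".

Checking pairwise contests:
A beats B 86–38.
B beats C 70–54.
C beats A 85–39.
B beats D 63–61.
Every option loses at least one head-to-head, so there is no Condorcet winner.

none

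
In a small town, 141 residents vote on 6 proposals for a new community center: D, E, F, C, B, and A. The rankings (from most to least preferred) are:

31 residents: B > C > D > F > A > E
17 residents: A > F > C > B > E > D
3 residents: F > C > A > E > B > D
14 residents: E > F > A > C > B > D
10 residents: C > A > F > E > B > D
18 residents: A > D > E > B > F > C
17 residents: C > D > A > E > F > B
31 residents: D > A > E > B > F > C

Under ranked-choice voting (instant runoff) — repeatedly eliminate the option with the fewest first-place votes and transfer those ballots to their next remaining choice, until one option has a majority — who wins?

Round 1: D 31, E 14, F 3, C 27, B 31, A 35. Eliminate F.
Round 2: D 31, E 14, C 30, B 31, A 35. Eliminate E.
Round 3: D 31, C 30, B 31, A 49. Eliminate C.
Round 4: D 48, B 31, A 62. Eliminate B.
Round 5: D 79, A 62. D has a majority.

D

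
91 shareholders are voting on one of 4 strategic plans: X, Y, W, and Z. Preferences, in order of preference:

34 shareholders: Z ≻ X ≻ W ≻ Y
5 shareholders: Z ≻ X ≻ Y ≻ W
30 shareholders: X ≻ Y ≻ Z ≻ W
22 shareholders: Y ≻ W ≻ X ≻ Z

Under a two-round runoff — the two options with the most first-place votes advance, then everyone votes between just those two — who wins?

Round 1 first-place votes: X 30, Y 22, W 0, Z 39.
Z and X advance.
Runoff: Z is preferred to X by 39 voters; X by 52.
X wins the runoff.

X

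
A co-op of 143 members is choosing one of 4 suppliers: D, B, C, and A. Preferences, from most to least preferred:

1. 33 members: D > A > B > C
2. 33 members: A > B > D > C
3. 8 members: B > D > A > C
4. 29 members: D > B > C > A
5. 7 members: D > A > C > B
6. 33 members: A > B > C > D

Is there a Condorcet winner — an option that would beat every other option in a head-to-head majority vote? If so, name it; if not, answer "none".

none

Checking pairwise contests:
B beats D 74–69.
A beats B 106–37.
D beats C 110–33.
D beats A 77–66.
Every option loses at least one head-to-head, so there is no Condorcet winner.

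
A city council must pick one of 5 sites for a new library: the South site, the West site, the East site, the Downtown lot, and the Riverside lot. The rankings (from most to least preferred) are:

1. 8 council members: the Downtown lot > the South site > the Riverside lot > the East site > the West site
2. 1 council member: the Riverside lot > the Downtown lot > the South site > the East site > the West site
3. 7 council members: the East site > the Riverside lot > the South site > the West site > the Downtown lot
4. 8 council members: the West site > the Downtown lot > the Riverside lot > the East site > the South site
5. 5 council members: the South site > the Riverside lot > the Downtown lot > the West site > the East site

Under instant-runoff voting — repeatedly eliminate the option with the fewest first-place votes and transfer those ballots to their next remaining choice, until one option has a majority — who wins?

the West site

Round 1: the South site 5, the West site 8, the East site 7, the Downtown lot 8, the Riverside lot 1. Eliminate the Riverside lot.
Round 2: the South site 5, the West site 8, the East site 7, the Downtown lot 9. Eliminate the South site.
Round 3: the West site 8, the East site 7, the Downtown lot 14. Eliminate the East site.
Round 4: the West site 15, the Downtown lot 14. The West site has a majority.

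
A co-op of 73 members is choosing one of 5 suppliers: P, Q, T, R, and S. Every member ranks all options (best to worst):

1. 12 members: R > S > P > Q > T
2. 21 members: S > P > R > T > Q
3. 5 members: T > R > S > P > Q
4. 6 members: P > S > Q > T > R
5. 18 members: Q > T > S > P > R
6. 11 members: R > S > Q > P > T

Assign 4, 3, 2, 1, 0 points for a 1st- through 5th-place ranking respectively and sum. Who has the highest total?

S

P: 12·2 + 21·3 + 5·1 + 6·4 + 18·1 + 11·1 = 145
Q: 12·1 + 21·0 + 5·0 + 6·2 + 18·4 + 11·2 = 118
T: 12·0 + 21·1 + 5·4 + 6·1 + 18·3 + 11·0 = 101
R: 12·4 + 21·2 + 5·3 + 6·0 + 18·0 + 11·4 = 149
S: 12·3 + 21·4 + 5·2 + 6·3 + 18·2 + 11·3 = 217
S has the highest Borda score (217).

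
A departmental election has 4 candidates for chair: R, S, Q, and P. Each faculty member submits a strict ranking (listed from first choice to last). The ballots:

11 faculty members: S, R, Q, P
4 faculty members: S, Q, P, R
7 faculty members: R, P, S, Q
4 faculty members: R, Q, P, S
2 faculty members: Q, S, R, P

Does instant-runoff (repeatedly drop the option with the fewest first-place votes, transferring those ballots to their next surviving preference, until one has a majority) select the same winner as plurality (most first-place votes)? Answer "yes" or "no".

yes

Instant-runoff — R1 R 11, S 15, Q 2, P 0 (S winner). Winner: S.
Plurality — first-place votes: R 11, S 15, Q 2, P 0. Winner: S.
The two methods agree.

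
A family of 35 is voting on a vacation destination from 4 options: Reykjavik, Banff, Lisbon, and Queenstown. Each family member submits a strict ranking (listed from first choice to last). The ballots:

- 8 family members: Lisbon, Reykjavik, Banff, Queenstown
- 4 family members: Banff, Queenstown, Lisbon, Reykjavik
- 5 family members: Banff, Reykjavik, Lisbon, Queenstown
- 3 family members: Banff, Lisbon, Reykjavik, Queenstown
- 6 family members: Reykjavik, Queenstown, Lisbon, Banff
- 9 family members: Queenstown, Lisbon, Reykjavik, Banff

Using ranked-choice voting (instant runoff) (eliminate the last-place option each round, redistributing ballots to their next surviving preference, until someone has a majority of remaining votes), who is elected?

Banff

Round 1: Reykjavik 6, Banff 12, Lisbon 8, Queenstown 9. Eliminate Reykjavik.
Round 2: Banff 12, Lisbon 8, Queenstown 15. Eliminate Lisbon.
Round 3: Banff 20, Queenstown 15. Banff has a majority.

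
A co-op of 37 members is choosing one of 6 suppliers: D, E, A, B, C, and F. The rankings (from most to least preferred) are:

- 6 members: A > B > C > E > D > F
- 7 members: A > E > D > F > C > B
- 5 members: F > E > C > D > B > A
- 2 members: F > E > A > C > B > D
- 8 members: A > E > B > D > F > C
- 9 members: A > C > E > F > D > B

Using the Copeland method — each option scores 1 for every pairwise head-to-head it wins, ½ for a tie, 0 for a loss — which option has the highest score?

D: beats B and F; loses to E, A, and C → score 2.
E: beats D, B, C, and F; loses to A → score 4.
A: beats D, E, B, C, and F → score 5.
B: loses to D, E, A, C, and F → score 0.
C: beats D and B; loses to E, A, and F → score 2.
F: beats B and C; loses to D, E, and A → score 2.
A has the best pairwise record.

A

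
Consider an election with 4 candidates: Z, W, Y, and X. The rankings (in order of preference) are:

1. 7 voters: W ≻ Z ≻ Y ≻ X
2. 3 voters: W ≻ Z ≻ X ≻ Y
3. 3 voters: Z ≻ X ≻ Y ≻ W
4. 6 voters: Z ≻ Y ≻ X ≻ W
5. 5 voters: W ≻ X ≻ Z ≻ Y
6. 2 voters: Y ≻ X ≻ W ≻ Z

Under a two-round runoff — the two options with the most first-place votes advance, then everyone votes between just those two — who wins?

W

Round 1 first-place votes: Z 9, W 15, Y 2, X 0.
W and Z advance.
Runoff: W is preferred to Z by 17 voters; Z by 9.
W wins the runoff.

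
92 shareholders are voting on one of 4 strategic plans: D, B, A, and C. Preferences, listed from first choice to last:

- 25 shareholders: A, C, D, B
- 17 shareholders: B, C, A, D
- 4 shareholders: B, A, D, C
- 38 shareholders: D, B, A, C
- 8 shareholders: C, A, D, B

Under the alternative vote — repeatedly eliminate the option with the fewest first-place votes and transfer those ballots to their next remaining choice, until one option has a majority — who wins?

A

Round 1: D 38, B 21, A 25, C 8. Eliminate C.
Round 2: D 38, B 21, A 33. Eliminate B.
Round 3: D 38, A 54. A has a majority.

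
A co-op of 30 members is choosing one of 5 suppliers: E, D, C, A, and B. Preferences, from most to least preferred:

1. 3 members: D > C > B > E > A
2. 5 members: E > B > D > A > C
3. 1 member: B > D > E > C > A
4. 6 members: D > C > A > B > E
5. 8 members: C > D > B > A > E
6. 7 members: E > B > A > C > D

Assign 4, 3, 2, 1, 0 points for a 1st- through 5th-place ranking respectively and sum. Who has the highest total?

E: 3·1 + 5·4 + 1·2 + 6·0 + 8·0 + 7·4 = 53
D: 3·4 + 5·2 + 1·3 + 6·4 + 8·3 + 7·0 = 73
C: 3·3 + 5·0 + 1·1 + 6·3 + 8·4 + 7·1 = 67
A: 3·0 + 5·1 + 1·0 + 6·2 + 8·1 + 7·2 = 39
B: 3·2 + 5·3 + 1·4 + 6·1 + 8·2 + 7·3 = 68
D has the highest Borda score (73).

D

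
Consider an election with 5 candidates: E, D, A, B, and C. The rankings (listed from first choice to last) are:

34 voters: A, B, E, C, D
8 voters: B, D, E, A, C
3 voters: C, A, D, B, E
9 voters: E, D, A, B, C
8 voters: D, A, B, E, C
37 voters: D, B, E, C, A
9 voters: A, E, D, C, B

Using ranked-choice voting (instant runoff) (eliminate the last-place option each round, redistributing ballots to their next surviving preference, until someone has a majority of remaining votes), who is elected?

Round 1: E 9, D 45, A 43, B 8, C 3. Eliminate C.
Round 2: E 9, D 45, A 46, B 8. Eliminate B.
Round 3: E 9, D 53, A 46. Eliminate E.
Round 4: D 62, A 46. D has a majority.

D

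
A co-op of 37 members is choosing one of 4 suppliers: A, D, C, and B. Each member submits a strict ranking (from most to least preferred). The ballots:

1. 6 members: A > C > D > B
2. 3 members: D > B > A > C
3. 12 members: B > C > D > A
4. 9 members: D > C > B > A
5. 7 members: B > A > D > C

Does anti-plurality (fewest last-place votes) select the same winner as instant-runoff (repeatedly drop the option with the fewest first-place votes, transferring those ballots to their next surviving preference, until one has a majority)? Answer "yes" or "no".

Anti-plurality — last-place votes: A 21, D 0, C 10, B 6. Winner: D.
Instant-runoff — R1 A 6, D 12, C 0, B 19 (B winner). Winner: B.
The two methods disagree.

no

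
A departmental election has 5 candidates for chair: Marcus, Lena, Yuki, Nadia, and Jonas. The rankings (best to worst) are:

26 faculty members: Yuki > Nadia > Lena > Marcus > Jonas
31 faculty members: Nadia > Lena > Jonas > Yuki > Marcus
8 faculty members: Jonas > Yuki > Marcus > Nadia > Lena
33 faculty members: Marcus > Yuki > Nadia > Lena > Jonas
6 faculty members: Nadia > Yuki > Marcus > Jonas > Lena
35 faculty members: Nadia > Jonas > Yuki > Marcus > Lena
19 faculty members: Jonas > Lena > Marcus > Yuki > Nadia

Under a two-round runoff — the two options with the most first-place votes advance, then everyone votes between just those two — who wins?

Nadia

Round 1 first-place votes: Marcus 33, Lena 0, Yuki 26, Nadia 72, Jonas 27.
Nadia and Marcus advance.
Runoff: Nadia is preferred to Marcus by 98 voters; Marcus by 60.
Nadia wins the runoff.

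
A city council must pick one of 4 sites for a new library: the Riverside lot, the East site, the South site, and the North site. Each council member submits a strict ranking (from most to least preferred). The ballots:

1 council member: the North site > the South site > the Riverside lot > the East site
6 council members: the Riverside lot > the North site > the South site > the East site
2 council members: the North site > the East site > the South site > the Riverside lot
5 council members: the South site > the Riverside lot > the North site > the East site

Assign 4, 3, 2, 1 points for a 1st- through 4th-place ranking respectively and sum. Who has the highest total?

the Riverside lot

the Riverside lot: 1·2 + 6·4 + 2·1 + 5·3 = 43
the East site: 1·1 + 6·1 + 2·3 + 5·1 = 18
the South site: 1·3 + 6·2 + 2·2 + 5·4 = 39
the North site: 1·4 + 6·3 + 2·4 + 5·2 = 40
the Riverside lot has the highest Borda score (43).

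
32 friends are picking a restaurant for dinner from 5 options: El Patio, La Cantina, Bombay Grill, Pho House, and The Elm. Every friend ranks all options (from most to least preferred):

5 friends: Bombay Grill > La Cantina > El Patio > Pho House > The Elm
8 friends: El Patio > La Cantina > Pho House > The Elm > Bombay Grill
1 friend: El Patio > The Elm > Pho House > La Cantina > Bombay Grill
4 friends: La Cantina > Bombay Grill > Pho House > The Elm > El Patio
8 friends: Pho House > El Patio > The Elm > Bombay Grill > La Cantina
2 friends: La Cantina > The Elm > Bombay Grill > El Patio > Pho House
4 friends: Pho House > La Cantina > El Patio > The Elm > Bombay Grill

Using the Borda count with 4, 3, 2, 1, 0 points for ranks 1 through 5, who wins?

El Patio: 5·2 + 8·4 + 1·4 + 4·0 + 8·3 + 2·1 + 4·2 = 80
La Cantina: 5·3 + 8·3 + 1·1 + 4·4 + 8·0 + 2·4 + 4·3 = 76
Bombay Grill: 5·4 + 8·0 + 1·0 + 4·3 + 8·1 + 2·2 + 4·0 = 44
Pho House: 5·1 + 8·2 + 1·2 + 4·2 + 8·4 + 2·0 + 4·4 = 79
The Elm: 5·0 + 8·1 + 1·3 + 4·1 + 8·2 + 2·3 + 4·1 = 41
El Patio has the highest Borda score (80).

El Patio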